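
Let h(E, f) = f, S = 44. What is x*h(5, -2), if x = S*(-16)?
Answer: 1408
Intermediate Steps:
x = -704 (x = 44*(-16) = -704)
x*h(5, -2) = -704*(-2) = 1408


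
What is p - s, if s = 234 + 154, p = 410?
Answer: 22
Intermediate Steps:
s = 388
p - s = 410 - 1*388 = 410 - 388 = 22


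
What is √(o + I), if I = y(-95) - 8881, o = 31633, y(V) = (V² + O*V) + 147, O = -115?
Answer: 207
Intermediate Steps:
y(V) = 147 + V² - 115*V (y(V) = (V² - 115*V) + 147 = 147 + V² - 115*V)
I = 11216 (I = (147 + (-95)² - 115*(-95)) - 8881 = (147 + 9025 + 10925) - 8881 = 20097 - 8881 = 11216)
√(o + I) = √(31633 + 11216) = √42849 = 207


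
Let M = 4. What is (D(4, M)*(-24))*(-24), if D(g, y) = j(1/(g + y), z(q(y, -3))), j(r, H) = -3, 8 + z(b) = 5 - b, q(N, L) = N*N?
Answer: -1728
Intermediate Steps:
q(N, L) = N²
z(b) = -3 - b (z(b) = -8 + (5 - b) = -3 - b)
D(g, y) = -3
(D(4, M)*(-24))*(-24) = -3*(-24)*(-24) = 72*(-24) = -1728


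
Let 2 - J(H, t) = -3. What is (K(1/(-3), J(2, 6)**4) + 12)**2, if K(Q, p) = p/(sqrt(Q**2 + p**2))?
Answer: 509765769/3515626 + 22500*sqrt(3515626)/1757813 ≈ 169.00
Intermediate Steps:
J(H, t) = 5 (J(H, t) = 2 - 1*(-3) = 2 + 3 = 5)
K(Q, p) = p/sqrt(Q**2 + p**2)
(K(1/(-3), J(2, 6)**4) + 12)**2 = (5**4/sqrt((1/(-3))**2 + (5**4)**2) + 12)**2 = (625/sqrt((-1/3)**2 + 625**2) + 12)**2 = (625/sqrt(1/9 + 390625) + 12)**2 = (625/sqrt(3515626/9) + 12)**2 = (625*(3*sqrt(3515626)/3515626) + 12)**2 = (1875*sqrt(3515626)/3515626 + 12)**2 = (12 + 1875*sqrt(3515626)/3515626)**2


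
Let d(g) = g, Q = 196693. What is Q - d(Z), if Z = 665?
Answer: 196028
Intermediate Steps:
Q - d(Z) = 196693 - 1*665 = 196693 - 665 = 196028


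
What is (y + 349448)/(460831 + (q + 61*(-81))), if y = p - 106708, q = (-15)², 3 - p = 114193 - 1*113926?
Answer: 242476/456115 ≈ 0.53161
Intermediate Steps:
p = -264 (p = 3 - (114193 - 1*113926) = 3 - (114193 - 113926) = 3 - 1*267 = 3 - 267 = -264)
q = 225
y = -106972 (y = -264 - 106708 = -106972)
(y + 349448)/(460831 + (q + 61*(-81))) = (-106972 + 349448)/(460831 + (225 + 61*(-81))) = 242476/(460831 + (225 - 4941)) = 242476/(460831 - 4716) = 242476/456115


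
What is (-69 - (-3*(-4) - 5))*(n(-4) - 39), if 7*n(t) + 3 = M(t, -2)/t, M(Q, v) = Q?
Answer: 20900/7 ≈ 2985.7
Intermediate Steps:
n(t) = -2/7 (n(t) = -3/7 + (t/t)/7 = -3/7 + (⅐)*1 = -3/7 + ⅐ = -2/7)
(-69 - (-3*(-4) - 5))*(n(-4) - 39) = (-69 - (-3*(-4) - 5))*(-2/7 - 39) = (-69 - (12 - 5))*(-275/7) = (-69 - 1*7)*(-275/7) = (-69 - 7)*(-275/7) = -76*(-275/7) = 20900/7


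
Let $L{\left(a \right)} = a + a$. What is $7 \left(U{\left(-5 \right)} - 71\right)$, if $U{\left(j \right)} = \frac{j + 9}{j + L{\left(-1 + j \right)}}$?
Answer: $- \frac{8477}{17} \approx -498.65$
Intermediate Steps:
$L{\left(a \right)} = 2 a$
$U{\left(j \right)} = \frac{9 + j}{-2 + 3 j}$ ($U{\left(j \right)} = \frac{j + 9}{j + 2 \left(-1 + j\right)} = \frac{9 + j}{j + \left(-2 + 2 j\right)} = \frac{9 + j}{-2 + 3 j}$)
$7 \left(U{\left(-5 \right)} - 71\right) = 7 \left(\frac{9 - 5}{-2 + 3 \left(-5\right)} - 71\right) = 7 \left(\frac{1}{-2 - 15} \cdot 4 - 71\right) = 7 \left(\frac{1}{-17} \cdot 4 - 71\right) = 7 \left(\left(- \frac{1}{17}\right) 4 - 71\right) = 7 \left(- \frac{4}{17} - 71\right) = 7 \left(- \frac{1211}{17}\right) = - \frac{8477}{17}$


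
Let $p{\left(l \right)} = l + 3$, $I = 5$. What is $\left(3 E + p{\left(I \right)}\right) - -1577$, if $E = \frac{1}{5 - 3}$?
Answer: $\frac{3173}{2} \approx 1586.5$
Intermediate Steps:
$p{\left(l \right)} = 3 + l$
$E = \frac{1}{2} \approx 0.5$
$\left(3 E + p{\left(I \right)}\right) - -1577 = \left(3 \cdot \frac{1}{2} + \left(3 + 5\right)\right) - -1577 = \left(\frac{3}{2} + 8\right) + 1577 = \frac{19}{2} + 1577 = \frac{3173}{2}$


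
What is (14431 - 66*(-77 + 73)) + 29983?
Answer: 44678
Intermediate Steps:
(14431 - 66*(-77 + 73)) + 29983 = (14431 - 66*(-4)) + 29983 = (14431 + 264) + 29983 = 14695 + 29983 = 44678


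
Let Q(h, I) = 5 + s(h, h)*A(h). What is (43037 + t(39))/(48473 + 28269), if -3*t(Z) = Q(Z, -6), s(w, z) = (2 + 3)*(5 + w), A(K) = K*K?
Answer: -102757/115113 ≈ -0.89266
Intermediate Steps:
A(K) = K**2
s(w, z) = 25 + 5*w (s(w, z) = 5*(5 + w) = 25 + 5*w)
Q(h, I) = 5 + h**2*(25 + 5*h) (Q(h, I) = 5 + (25 + 5*h)*h**2 = 5 + h**2*(25 + 5*h))
t(Z) = -5/3 - 5*Z**2*(5 + Z)/3 (t(Z) = -(5 + 5*Z**2*(5 + Z))/3 = -5/3 - 5*Z**2*(5 + Z)/3)
(43037 + t(39))/(48473 + 28269) = (43037 + (-5/3 + (5/3)*39**2*(-5 - 1*39)))/(48473 + 28269) = (43037 + (-5/3 + (5/3)*1521*(-5 - 39)))/76742 = (43037 + (-5/3 + (5/3)*1521*(-44)))*(1/76742) = (43037 + (-5/3 - 111540))*(1/76742) = (43037 - 334625/3)*(1/76742) = -205514/3*1/76742 = -102757/115113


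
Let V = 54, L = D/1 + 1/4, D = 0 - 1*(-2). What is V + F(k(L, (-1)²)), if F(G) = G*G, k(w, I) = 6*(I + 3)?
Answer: 630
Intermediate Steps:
D = 2 (D = 0 + 2 = 2)
L = 9/4 (L = 2/1 + 1/4 = 2*1 + 1*(¼) = 2 + ¼ = 9/4 ≈ 2.2500)
k(w, I) = 18 + 6*I (k(w, I) = 6*(3 + I) = 18 + 6*I)
F(G) = G²
V + F(k(L, (-1)²)) = 54 + (18 + 6*(-1)²)² = 54 + (18 + 6*1)² = 54 + (18 + 6)² = 54 + 24² = 54 + 576 = 630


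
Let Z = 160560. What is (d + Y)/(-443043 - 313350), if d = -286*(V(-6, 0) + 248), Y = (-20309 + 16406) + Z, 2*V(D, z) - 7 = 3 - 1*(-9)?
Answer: -83012/756393 ≈ -0.10975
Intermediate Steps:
V(D, z) = 19/2 (V(D, z) = 7/2 + (3 - 1*(-9))/2 = 7/2 + (3 + 9)/2 = 7/2 + (1/2)*12 = 7/2 + 6 = 19/2)
Y = 156657 (Y = (-20309 + 16406) + 160560 = -3903 + 160560 = 156657)
d = -73645 (d = -286*(19/2 + 248) = -286*515/2 = -73645)
(d + Y)/(-443043 - 313350) = (-73645 + 156657)/(-443043 - 313350) = 83012/(-756393) = 83012*(-1/756393) = -83012/756393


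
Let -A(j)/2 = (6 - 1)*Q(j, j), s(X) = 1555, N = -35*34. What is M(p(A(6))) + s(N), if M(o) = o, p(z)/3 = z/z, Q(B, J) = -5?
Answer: 1558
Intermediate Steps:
N = -1190
A(j) = 50 (A(j) = -2*(6 - 1)*(-5) = -10*(-5) = -2*(-25) = 50)
p(z) = 3 (p(z) = 3*(z/z) = 3*1 = 3)
M(p(A(6))) + s(N) = 3 + 1555 = 1558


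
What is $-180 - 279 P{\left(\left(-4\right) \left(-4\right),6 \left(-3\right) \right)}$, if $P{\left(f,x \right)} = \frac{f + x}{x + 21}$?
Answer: $6$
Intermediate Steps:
$P{\left(f,x \right)} = \frac{f + x}{21 + x}$
$-180 - 279 P{\left(\left(-4\right) \left(-4\right),6 \left(-3\right) \right)} = -180 - 279 \frac{\left(-4\right) \left(-4\right) + 6 \left(-3\right)}{21 + 6 \left(-3\right)} = -180 - 279 \frac{16 - 18}{21 - 18} = -180 - 279 \cdot \frac{1}{3} \left(-2\right) = -180 - -186 = -180 + 186 = 6$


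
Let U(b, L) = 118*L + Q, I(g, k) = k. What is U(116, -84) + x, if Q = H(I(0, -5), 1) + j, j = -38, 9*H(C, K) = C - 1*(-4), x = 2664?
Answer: -65575/9 ≈ -7286.1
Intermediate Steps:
H(C, K) = 4/9 + C/9 (H(C, K) = (C - 1*(-4))/9 = (C + 4)/9 = (4 + C)/9 = 4/9 + C/9)
Q = -343/9 (Q = (4/9 + (⅑)*(-5)) - 38 = (4/9 - 5/9) - 38 = -⅑ - 38 = -343/9 ≈ -38.111)
U(b, L) = -343/9 + 118*L (U(b, L) = 118*L - 343/9 = -343/9 + 118*L)
U(116, -84) + x = (-343/9 + 118*(-84)) + 2664 = (-343/9 - 9912) + 2664 = -89551/9 + 2664 = -65575/9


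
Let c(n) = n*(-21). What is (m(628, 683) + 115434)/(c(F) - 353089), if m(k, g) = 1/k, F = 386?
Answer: -72492553/226830460 ≈ -0.31959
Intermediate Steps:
c(n) = -21*n
(m(628, 683) + 115434)/(c(F) - 353089) = (1/628 + 115434)/(-21*386 - 353089) = (1/628 + 115434)/(-8106 - 353089) = (72492553/628)/(-361195) = (72492553/628)*(-1/361195) = -72492553/226830460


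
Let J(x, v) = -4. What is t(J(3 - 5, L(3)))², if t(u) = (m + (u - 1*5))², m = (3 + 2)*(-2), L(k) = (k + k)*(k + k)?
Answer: 130321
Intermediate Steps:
L(k) = 4*k² (L(k) = (2*k)*(2*k) = 4*k²)
m = -10 (m = 5*(-2) = -10)
t(u) = (-15 + u)² (t(u) = (-10 + (u - 1*5))² = (-10 + (u - 5))² = (-10 + (-5 + u))² = (-15 + u)²)
t(J(3 - 5, L(3)))² = ((-15 - 4)²)² = ((-19)²)² = 361² = 130321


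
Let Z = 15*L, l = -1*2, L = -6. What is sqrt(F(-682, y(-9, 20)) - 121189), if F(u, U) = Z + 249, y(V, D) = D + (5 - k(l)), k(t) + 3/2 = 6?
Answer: 7*I*sqrt(2470) ≈ 347.89*I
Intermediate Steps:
l = -2
k(t) = 9/2 (k(t) = -3/2 + 6 = 9/2)
Z = -90 (Z = 15*(-6) = -90)
y(V, D) = 1/2 + D (y(V, D) = D + (5 - 1*9/2) = D + (5 - 9/2) = D + 1/2 = 1/2 + D)
F(u, U) = 159 (F(u, U) = -90 + 249 = 159)
sqrt(F(-682, y(-9, 20)) - 121189) = sqrt(159 - 121189) = sqrt(-121030) = 7*I*sqrt(2470)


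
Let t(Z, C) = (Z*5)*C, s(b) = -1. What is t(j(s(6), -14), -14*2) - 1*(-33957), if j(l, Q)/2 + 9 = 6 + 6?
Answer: 33117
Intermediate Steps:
j(l, Q) = 6 (j(l, Q) = -18 + 2*(6 + 6) = -18 + 2*12 = -18 + 24 = 6)
t(Z, C) = 5*C*Z (t(Z, C) = (5*Z)*C = 5*C*Z)
t(j(s(6), -14), -14*2) - 1*(-33957) = 5*(-14*2)*6 - 1*(-33957) = 5*(-28)*6 + 33957 = -840 + 33957 = 33117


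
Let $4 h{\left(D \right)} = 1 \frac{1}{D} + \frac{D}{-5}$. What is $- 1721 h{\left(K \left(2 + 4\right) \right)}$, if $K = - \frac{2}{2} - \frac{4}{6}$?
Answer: $- \frac{32699}{40} \approx -817.47$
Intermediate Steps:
$K = - \frac{5}{3}$ ($K = \left(-2\right) \frac{1}{2} - \frac{2}{3} = -1 - \frac{2}{3} = - \frac{5}{3} \approx -1.6667$)
$h{\left(D \right)} = - \frac{D}{20} + \frac{1}{4 D}$ ($h{\left(D \right)} = \frac{1 \frac{1}{D} + \frac{D}{-5}}{4} = \frac{\frac{1}{D} + D \left(- \frac{1}{5}\right)}{4} = \frac{\frac{1}{D} - \frac{D}{5}}{4} = - \frac{D}{20} + \frac{1}{4 D}$)
$- 1721 h{\left(K \left(2 + 4\right) \right)} = - 1721 \frac{5 - \left(- \frac{5 \left(2 + 4\right)}{3}\right)^{2}}{20 \left(- \frac{5 \left(2 + 4\right)}{3}\right)} = - 1721 \frac{5 - \left(\left(- \frac{5}{3}\right) 6\right)^{2}}{20 \left(\left(- \frac{5}{3}\right) 6\right)} = - 1721 \frac{5 - \left(-10\right)^{2}}{20 \left(-10\right)} = - 1721 \cdot \frac{1}{20} \left(- \frac{1}{10}\right) \left(5 - 100\right) = - 1721 \cdot \frac{1}{20} \left(- \frac{1}{10}\right) \left(-95\right) = \left(-1721\right) \frac{19}{40} = - \frac{32699}{40}$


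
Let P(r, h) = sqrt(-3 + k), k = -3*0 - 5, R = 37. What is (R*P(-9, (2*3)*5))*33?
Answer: 2442*I*sqrt(2) ≈ 3453.5*I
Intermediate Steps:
k = -5 (k = 0 - 5 = -5)
P(r, h) = 2*I*sqrt(2) (P(r, h) = sqrt(-3 - 5) = sqrt(-8) = 2*I*sqrt(2))
(R*P(-9, (2*3)*5))*33 = (37*(2*I*sqrt(2)))*33 = (74*I*sqrt(2))*33 = 2442*I*sqrt(2)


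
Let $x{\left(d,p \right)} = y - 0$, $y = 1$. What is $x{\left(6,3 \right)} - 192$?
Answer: $-191$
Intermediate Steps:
$x{\left(d,p \right)} = 1$ ($x{\left(d,p \right)} = 1 - 0 = 1 + 0 = 1$)
$x{\left(6,3 \right)} - 192 = 1 - 192 = -191$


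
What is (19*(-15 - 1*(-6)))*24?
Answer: -4104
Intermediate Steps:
(19*(-15 - 1*(-6)))*24 = (19*(-15 + 6))*24 = (19*(-9))*24 = -171*24 = -4104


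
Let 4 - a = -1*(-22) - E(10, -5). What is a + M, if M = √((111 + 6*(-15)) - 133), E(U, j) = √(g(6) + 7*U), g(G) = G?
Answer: -18 + 2*√19 + 4*I*√7 ≈ -9.2822 + 10.583*I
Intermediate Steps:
E(U, j) = √(6 + 7*U)
a = -18 + 2*√19 (a = 4 - (-1*(-22) - √(6 + 7*10)) = 4 - (22 - √(6 + 70)) = 4 - (22 - √76) = 4 - (22 - 2*√19) = 4 + (-22 + 2*√19) = -18 + 2*√19 ≈ -9.2822)
M = 4*I*√7 (M = √((111 - 90) - 133) = √(21 - 133) = √(-112) = 4*I*√7 ≈ 10.583*I)
a + M = (-18 + 2*√19) + 4*I*√7 = -18 + 2*√19 + 4*I*√7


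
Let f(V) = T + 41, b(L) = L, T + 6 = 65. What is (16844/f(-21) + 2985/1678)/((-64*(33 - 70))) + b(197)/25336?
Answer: 25060731461/314602179200 ≈ 0.079659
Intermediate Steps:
T = 59 (T = -6 + 65 = 59)
f(V) = 100 (f(V) = 59 + 41 = 100)
(16844/f(-21) + 2985/1678)/((-64*(33 - 70))) + b(197)/25336 = (16844/100 + 2985/1678)/((-64*(33 - 70))) + 197/25336 = (16844*(1/100) + 2985*(1/1678))/((-64*(-37))) + 197*(1/25336) = (4211/25 + 2985/1678)/2368 + 197/25336 = (7140683/41950)*(1/2368) + 197/25336 = 7140683/99337600 + 197/25336 = 25060731461/314602179200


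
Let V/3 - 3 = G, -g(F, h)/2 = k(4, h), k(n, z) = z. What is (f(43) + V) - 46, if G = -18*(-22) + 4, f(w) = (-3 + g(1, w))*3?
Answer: 896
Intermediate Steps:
g(F, h) = -2*h
f(w) = -9 - 6*w (f(w) = (-3 - 2*w)*3 = -9 - 6*w)
G = 400 (G = 396 + 4 = 400)
V = 1209 (V = 9 + 3*400 = 9 + 1200 = 1209)
(f(43) + V) - 46 = ((-9 - 6*43) + 1209) - 46 = ((-9 - 258) + 1209) - 46 = (-267 + 1209) - 46 = 942 - 46 = 896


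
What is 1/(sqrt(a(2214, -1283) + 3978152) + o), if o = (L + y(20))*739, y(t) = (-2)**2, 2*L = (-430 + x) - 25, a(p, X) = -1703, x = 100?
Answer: -512866/65741977693 - 4*sqrt(3976449)/65741977693 ≈ -7.9225e-6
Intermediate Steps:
L = -355/2 (L = ((-430 + 100) - 25)/2 = (-330 - 25)/2 = (1/2)*(-355) = -355/2 ≈ -177.50)
y(t) = 4
o = -256433/2 (o = (-355/2 + 4)*739 = -347/2*739 = -256433/2 ≈ -1.2822e+5)
1/(sqrt(a(2214, -1283) + 3978152) + o) = 1/(sqrt(-1703 + 3978152) - 256433/2) = 1/(sqrt(3976449) - 256433/2) = 1/(-256433/2 + sqrt(3976449))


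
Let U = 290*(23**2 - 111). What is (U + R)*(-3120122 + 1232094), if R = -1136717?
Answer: 1917286769916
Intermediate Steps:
U = 121220 (U = 290*(529 - 111) = 290*418 = 121220)
(U + R)*(-3120122 + 1232094) = (121220 - 1136717)*(-3120122 + 1232094) = -1015497*(-1888028) = 1917286769916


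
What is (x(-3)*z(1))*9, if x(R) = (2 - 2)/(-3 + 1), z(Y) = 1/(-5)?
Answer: 0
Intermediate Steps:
z(Y) = -⅕
x(R) = 0 (x(R) = 0/(-2) = 0*(-½) = 0)
(x(-3)*z(1))*9 = (0*(-⅕))*9 = 0*9 = 0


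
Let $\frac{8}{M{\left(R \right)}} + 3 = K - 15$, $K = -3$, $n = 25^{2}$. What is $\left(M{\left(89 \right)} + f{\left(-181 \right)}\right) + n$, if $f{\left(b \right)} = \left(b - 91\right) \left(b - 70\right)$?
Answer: $\frac{1446829}{21} \approx 68897.0$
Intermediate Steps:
$n = 625$
$f{\left(b \right)} = \left(-91 + b\right) \left(-70 + b\right)$
$M{\left(R \right)} = - \frac{8}{21}$ ($M{\left(R \right)} = \frac{8}{-3 - 18} = \frac{8}{-21} = 8 \left(- \frac{1}{21}\right) = - \frac{8}{21}$)
$\left(M{\left(89 \right)} + f{\left(-181 \right)}\right) + n = \left(- \frac{8}{21} + \left(6370 + \left(-181\right)^{2} - -29141\right)\right) + 625 = \left(- \frac{8}{21} + \left(6370 + 32761 + 29141\right)\right) + 625 = \left(- \frac{8}{21} + 68272\right) + 625 = \frac{1433704}{21} + 625 = \frac{1446829}{21}$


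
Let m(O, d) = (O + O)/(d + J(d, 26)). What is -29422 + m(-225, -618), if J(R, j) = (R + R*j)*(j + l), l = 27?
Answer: -4339627237/147496 ≈ -29422.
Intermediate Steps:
J(R, j) = (27 + j)*(R + R*j) (J(R, j) = (R + R*j)*(j + 27) = (R + R*j)*(27 + j) = (27 + j)*(R + R*j))
m(O, d) = O/(716*d) (m(O, d) = (O + O)/(d + d*(27 + 26**2 + 28*26)) = (2*O)/(d + d*(27 + 676 + 728)) = (2*O)/(d + d*1431) = (2*O)/(d + 1431*d) = (2*O)/((1432*d)) = (2*O)*(1/(1432*d)) = O/(716*d))
-29422 + m(-225, -618) = -29422 + (1/716)*(-225)/(-618) = -29422 + (1/716)*(-225)*(-1/618) = -29422 + 75/147496 = -4339627237/147496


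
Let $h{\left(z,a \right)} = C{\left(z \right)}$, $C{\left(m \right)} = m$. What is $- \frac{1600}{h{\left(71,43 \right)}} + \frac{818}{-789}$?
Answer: $- \frac{1320478}{56019} \approx -23.572$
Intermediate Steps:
$h{\left(z,a \right)} = z$
$- \frac{1600}{h{\left(71,43 \right)}} + \frac{818}{-789} = - \frac{1600}{71} + \frac{818}{-789} = \left(-1600\right) \frac{1}{71} + 818 \left(- \frac{1}{789}\right) = - \frac{1600}{71} - \frac{818}{789} = - \frac{1320478}{56019}$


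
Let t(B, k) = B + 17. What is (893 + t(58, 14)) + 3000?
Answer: 3968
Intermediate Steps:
t(B, k) = 17 + B
(893 + t(58, 14)) + 3000 = (893 + (17 + 58)) + 3000 = (893 + 75) + 3000 = 968 + 3000 = 3968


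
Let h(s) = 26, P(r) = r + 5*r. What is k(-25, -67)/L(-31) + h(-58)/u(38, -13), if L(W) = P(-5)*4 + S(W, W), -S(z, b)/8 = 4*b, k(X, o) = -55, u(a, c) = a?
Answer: 10291/16568 ≈ 0.62114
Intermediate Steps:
P(r) = 6*r
S(z, b) = -32*b
L(W) = -120 - 32*W (L(W) = (6*(-5))*4 - 32*W = -30*4 - 32*W = -120 - 32*W)
k(-25, -67)/L(-31) + h(-58)/u(38, -13) = -55/(-120 - 32*(-31)) + 26/38 = -55/(-120 + 992) + 26*(1/38) = -55/872 + 13/19 = 10291/16568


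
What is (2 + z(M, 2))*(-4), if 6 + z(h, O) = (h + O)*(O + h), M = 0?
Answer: 0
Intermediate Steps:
z(h, O) = -6 + (O + h)² (z(h, O) = -6 + (h + O)*(O + h) = -6 + (O + h)*(O + h) = -6 + (O + h)²)
(2 + z(M, 2))*(-4) = (2 + (-6 + (2 + 0)²))*(-4) = (2 + (-6 + 2²))*(-4) = (2 + (-6 + 4))*(-4) = (2 - 2)*(-4) = 0*(-4) = 0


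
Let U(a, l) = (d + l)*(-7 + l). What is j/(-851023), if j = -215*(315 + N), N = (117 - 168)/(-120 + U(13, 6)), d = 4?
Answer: 1763043/22126598 ≈ 0.079680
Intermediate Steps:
U(a, l) = (-7 + l)*(4 + l) (U(a, l) = (4 + l)*(-7 + l) = (-7 + l)*(4 + l))
N = 51/130 (N = (117 - 168)/(-120 + (-28 + 6² - 3*6)) = -51/(-120 + (-28 + 36 - 18)) = -51/(-120 - 10) = -51/(-130) = -51*(-1/130) = 51/130 ≈ 0.39231)
j = -1763043/26 (j = -215*(315 + 51/130) = -215*41001/130 = -1763043/26 ≈ -67809.)
j/(-851023) = -1763043/26/(-851023) = -1763043/26*(-1/851023) = 1763043/22126598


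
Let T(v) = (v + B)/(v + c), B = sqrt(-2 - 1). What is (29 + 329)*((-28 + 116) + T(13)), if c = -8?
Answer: 162174/5 + 358*I*sqrt(3)/5 ≈ 32435.0 + 124.01*I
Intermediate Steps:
B = I*sqrt(3) (B = sqrt(-3) = I*sqrt(3) ≈ 1.732*I)
T(v) = (v + I*sqrt(3))/(-8 + v) (T(v) = (v + I*sqrt(3))/(v - 8) = (v + I*sqrt(3))/(-8 + v))
(29 + 329)*((-28 + 116) + T(13)) = (29 + 329)*((-28 + 116) + (13 + I*sqrt(3))/(-8 + 13)) = 358*(88 + (13 + I*sqrt(3))/5) = 358*(88 + (13/5 + I*sqrt(3)/5)) = 358*(453/5 + I*sqrt(3)/5) = 162174/5 + 358*I*sqrt(3)/5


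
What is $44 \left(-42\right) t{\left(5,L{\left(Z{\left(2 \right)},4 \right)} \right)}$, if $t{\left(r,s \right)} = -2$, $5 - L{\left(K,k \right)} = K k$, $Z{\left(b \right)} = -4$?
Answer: $3696$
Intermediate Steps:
$L{\left(K,k \right)} = 5 - K k$
$44 \left(-42\right) t{\left(5,L{\left(Z{\left(2 \right)},4 \right)} \right)} = 44 \left(-42\right) \left(-2\right) = \left(-1848\right) \left(-2\right) = 3696$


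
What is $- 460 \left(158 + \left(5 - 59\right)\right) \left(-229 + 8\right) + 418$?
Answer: $10573058$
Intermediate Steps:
$- 460 \left(158 + \left(5 - 59\right)\right) \left(-229 + 8\right) + 418 = - 460 \left(158 - 54\right) \left(-221\right) + 418 = - 460 \cdot 104 \left(-221\right) + 418 = \left(-460\right) \left(-22984\right) + 418 = 10572640 + 418 = 10573058$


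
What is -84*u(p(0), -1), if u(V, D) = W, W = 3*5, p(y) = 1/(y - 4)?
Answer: -1260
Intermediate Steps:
p(y) = 1/(-4 + y)
W = 15
u(V, D) = 15
-84*u(p(0), -1) = -84*15 = -1*1260 = -1260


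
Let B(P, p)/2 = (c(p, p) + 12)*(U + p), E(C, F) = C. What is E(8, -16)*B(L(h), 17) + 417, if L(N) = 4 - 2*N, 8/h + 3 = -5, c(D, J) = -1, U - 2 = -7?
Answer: 2529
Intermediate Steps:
U = -5 (U = 2 - 7 = -5)
h = -1 (h = 8/(-3 - 5) = 8/(-8) = 8*(-1/8) = -1)
B(P, p) = -110 + 22*p (B(P, p) = 2*((-1 + 12)*(-5 + p)) = 2*(11*(-5 + p)) = 2*(-55 + 11*p) = -110 + 22*p)
E(8, -16)*B(L(h), 17) + 417 = 8*(-110 + 22*17) + 417 = 8*(-110 + 374) + 417 = 8*264 + 417 = 2112 + 417 = 2529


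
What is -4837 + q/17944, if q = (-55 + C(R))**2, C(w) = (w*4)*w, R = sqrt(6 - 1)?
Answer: -86793903/17944 ≈ -4836.9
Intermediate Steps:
R = sqrt(5) ≈ 2.2361
C(w) = 4*w**2 (C(w) = (4*w)*w = 4*w**2)
q = 1225 (q = (-55 + 4*(sqrt(5))**2)**2 = (-55 + 4*5)**2 = (-55 + 20)**2 = (-35)**2 = 1225)
-4837 + q/17944 = -4837 + 1225/17944 = -86793903/17944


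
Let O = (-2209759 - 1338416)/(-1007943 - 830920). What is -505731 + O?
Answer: -929966475678/1838863 ≈ -5.0573e+5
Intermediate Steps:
O = 3548175/1838863 (O = -3548175/(-1838863) = -3548175*(-1/1838863) = 3548175/1838863 ≈ 1.9295)
-505731 + O = -505731 + 3548175/1838863 = -929966475678/1838863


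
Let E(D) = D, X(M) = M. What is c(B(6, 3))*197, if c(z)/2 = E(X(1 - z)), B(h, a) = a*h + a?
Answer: -7880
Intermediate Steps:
B(h, a) = a + a*h
c(z) = 2 - 2*z (c(z) = 2*(1 - z) = 2 - 2*z)
c(B(6, 3))*197 = (2 - 6*(1 + 6))*197 = (2 - 6*7)*197 = (2 - 2*21)*197 = (2 - 42)*197 = -40*197 = -7880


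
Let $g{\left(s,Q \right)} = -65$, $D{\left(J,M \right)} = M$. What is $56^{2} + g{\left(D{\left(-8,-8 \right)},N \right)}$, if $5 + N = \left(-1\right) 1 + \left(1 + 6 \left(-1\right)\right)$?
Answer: $3071$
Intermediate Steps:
$N = -11$ ($N = -5 + \left(\left(-1\right) 1 + \left(1 + 6 \left(-1\right)\right)\right) = -5 + \left(-1 + \left(1 - 6\right)\right) = -5 - 6 = -11$)
$56^{2} + g{\left(D{\left(-8,-8 \right)},N \right)} = 56^{2} - 65 = 3136 - 65 = 3071$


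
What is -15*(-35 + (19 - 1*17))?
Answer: 495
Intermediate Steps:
-15*(-35 + (19 - 1*17)) = -15*(-35 + (19 - 17)) = -15*(-35 + 2) = -15*(-33) = 495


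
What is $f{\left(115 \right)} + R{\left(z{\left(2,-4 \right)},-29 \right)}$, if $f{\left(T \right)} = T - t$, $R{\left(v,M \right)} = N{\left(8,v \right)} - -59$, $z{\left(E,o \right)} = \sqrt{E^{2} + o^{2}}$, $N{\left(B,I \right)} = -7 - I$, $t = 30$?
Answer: $137 - 2 \sqrt{5} \approx 132.53$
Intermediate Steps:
$R{\left(v,M \right)} = 52 - v$ ($R{\left(v,M \right)} = \left(-7 - v\right) - -59 = \left(-7 - v\right) + 59 = 52 - v$)
$f{\left(T \right)} = -30 + T$ ($f{\left(T \right)} = T - 30 = -30 + T$)
$f{\left(115 \right)} + R{\left(z{\left(2,-4 \right)},-29 \right)} = \left(-30 + 115\right) + \left(52 - \sqrt{2^{2} + \left(-4\right)^{2}}\right) = 85 + \left(52 - \sqrt{4 + 16}\right) = 85 + \left(52 - \sqrt{20}\right) = 85 + \left(52 - 2 \sqrt{5}\right) = 137 - 2 \sqrt{5}$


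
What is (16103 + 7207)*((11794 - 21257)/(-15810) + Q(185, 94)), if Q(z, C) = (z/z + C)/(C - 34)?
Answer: 53606007/1054 ≈ 50860.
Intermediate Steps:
Q(z, C) = (1 + C)/(-34 + C)
(16103 + 7207)*((11794 - 21257)/(-15810) + Q(185, 94)) = (16103 + 7207)*((11794 - 21257)/(-15810) + (1 + 94)/(-34 + 94)) = 23310*(-9463*(-1/15810) + 95/60) = 23310*(9463/15810 + (1/60)*95) = 23310*(9463/15810 + 19/12) = 23310*(22997/10540) = 53606007/1054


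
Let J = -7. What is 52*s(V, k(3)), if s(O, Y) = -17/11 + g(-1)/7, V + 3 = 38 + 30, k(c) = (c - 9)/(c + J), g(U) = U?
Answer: -6760/77 ≈ -87.792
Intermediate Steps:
k(c) = (-9 + c)/(-7 + c) (k(c) = (c - 9)/(c - 7) = (-9 + c)/(-7 + c))
V = 65 (V = -3 + (38 + 30) = -3 + 68 = 65)
s(O, Y) = -130/77 (s(O, Y) = -17/11 - 1/7 = -17*1/11 - 1*⅐ = -17/11 - ⅐ = -130/77)
52*s(V, k(3)) = 52*(-130/77) = -6760/77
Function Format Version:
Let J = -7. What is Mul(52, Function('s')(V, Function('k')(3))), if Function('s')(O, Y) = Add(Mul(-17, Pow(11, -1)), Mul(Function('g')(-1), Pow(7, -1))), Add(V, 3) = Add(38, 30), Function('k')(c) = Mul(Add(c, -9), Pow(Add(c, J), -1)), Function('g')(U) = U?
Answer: Rational(-6760, 77) ≈ -87.792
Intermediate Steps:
Function('k')(c) = Mul(Pow(Add(-7, c), -1), Add(-9, c)) (Function('k')(c) = Mul(Add(c, -9), Pow(Add(c, -7), -1)) = Mul(Add(-9, c), Pow(Add(-7, c), -1)) = Mul(Pow(Add(-7, c), -1), Add(-9, c)))
V = 65 (V = Add(-3, Add(38, 30)) = Add(-3, 68) = 65)
Function('s')(O, Y) = Rational(-130, 77) (Function('s')(O, Y) = Add(Mul(-17, Pow(11, -1)), Mul(-1, Pow(7, -1))) = Add(Mul(-17, Rational(1, 11)), Mul(-1, Rational(1, 7))) = Add(Rational(-17, 11), Rational(-1, 7)) = Rational(-130, 77))
Mul(52, Function('s')(V, Function('k')(3))) = Mul(52, Rational(-130, 77)) = Rational(-6760, 77)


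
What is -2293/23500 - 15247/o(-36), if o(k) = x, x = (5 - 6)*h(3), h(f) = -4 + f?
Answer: -358306793/23500 ≈ -15247.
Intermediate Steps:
x = 1 (x = (5 - 6)*(-4 + 3) = -1*(-1) = 1)
o(k) = 1
-2293/23500 - 15247/o(-36) = -2293/23500 - 15247/1 = -2293*1/23500 - 15247*1 = -2293/23500 - 15247 = -358306793/23500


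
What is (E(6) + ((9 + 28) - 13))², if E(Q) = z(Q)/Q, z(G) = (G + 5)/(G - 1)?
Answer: 534361/900 ≈ 593.73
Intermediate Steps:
z(G) = (5 + G)/(-1 + G)
E(Q) = (5 + Q)/(Q*(-1 + Q)) (E(Q) = ((5 + Q)/(-1 + Q))/Q = (5 + Q)/(Q*(-1 + Q)))
(E(6) + ((9 + 28) - 13))² = ((5 + 6)/(6*(-1 + 6)) + ((9 + 28) - 13))² = ((⅙)*11/5 + (37 - 13))² = ((⅙)*(⅕)*11 + 24)² = (11/30 + 24)² = (731/30)² = 534361/900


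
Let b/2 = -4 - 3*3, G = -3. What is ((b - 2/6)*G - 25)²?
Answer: 2916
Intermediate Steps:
b = -26 (b = 2*(-4 - 3*3) = 2*(-4 - 9) = 2*(-13) = -26)
((b - 2/6)*G - 25)² = ((-26 - 2/6)*(-3) - 25)² = ((-26 - 2*⅙)*(-3) - 25)² = ((-26 - ⅓)*(-3) - 25)² = (-79/3*(-3) - 25)² = (79 - 25)² = 54² = 2916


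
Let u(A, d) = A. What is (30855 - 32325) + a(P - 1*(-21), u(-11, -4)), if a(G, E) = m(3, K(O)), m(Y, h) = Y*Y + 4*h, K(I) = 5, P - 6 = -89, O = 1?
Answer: -1441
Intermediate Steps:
P = -83 (P = 6 - 89 = -83)
m(Y, h) = Y² + 4*h
a(G, E) = 29 (a(G, E) = 3² + 4*5 = 9 + 20 = 29)
(30855 - 32325) + a(P - 1*(-21), u(-11, -4)) = (30855 - 32325) + 29 = -1470 + 29 = -1441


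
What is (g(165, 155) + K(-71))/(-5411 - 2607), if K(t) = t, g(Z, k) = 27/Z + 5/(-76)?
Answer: 296371/33515240 ≈ 0.0088429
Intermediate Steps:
g(Z, k) = -5/76 + 27/Z (g(Z, k) = 27/Z + 5*(-1/76) = 27/Z - 5/76 = -5/76 + 27/Z)
(g(165, 155) + K(-71))/(-5411 - 2607) = ((-5/76 + 27/165) - 71)/(-5411 - 2607) = ((-5/76 + 27*(1/165)) - 71)/(-8018) = ((-5/76 + 9/55) - 71)*(-1/8018) = (409/4180 - 71)*(-1/8018) = -296371/4180*(-1/8018) = 296371/33515240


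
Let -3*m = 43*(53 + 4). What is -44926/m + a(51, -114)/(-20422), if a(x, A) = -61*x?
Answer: 920020459/16684774 ≈ 55.141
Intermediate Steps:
m = -817 (m = -43*(53 + 4)/3 = -43*57/3 = -⅓*2451 = -817)
-44926/m + a(51, -114)/(-20422) = -44926/(-817) - 61*51/(-20422) = -44926*(-1/817) - 3111*(-1/20422) = 44926/817 + 3111/20422 = 920020459/16684774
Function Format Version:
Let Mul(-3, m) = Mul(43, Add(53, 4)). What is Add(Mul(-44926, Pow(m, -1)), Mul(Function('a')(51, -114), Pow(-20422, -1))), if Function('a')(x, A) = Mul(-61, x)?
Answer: Rational(920020459, 16684774) ≈ 55.141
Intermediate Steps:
m = -817 (m = Mul(Rational(-1, 3), Mul(43, Add(53, 4))) = Mul(Rational(-1, 3), Mul(43, 57)) = Mul(Rational(-1, 3), 2451) = -817)
Add(Mul(-44926, Pow(m, -1)), Mul(Function('a')(51, -114), Pow(-20422, -1))) = Add(Mul(-44926, Pow(-817, -1)), Mul(Mul(-61, 51), Pow(-20422, -1))) = Add(Mul(-44926, Rational(-1, 817)), Mul(-3111, Rational(-1, 20422))) = Add(Rational(44926, 817), Rational(3111, 20422)) = Rational(920020459, 16684774)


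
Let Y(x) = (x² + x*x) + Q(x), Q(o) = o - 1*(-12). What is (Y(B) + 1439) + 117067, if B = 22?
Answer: 119508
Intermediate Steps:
Q(o) = 12 + o (Q(o) = o + 12 = 12 + o)
Y(x) = 12 + x + 2*x² (Y(x) = (x² + x*x) + (12 + x) = (x² + x²) + (12 + x) = 2*x² + (12 + x) = 12 + x + 2*x²)
(Y(B) + 1439) + 117067 = ((12 + 22 + 2*22²) + 1439) + 117067 = ((12 + 22 + 2*484) + 1439) + 117067 = ((12 + 22 + 968) + 1439) + 117067 = (1002 + 1439) + 117067 = 2441 + 117067 = 119508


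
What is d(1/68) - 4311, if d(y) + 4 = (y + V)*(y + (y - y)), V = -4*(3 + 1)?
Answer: -19953647/4624 ≈ -4315.2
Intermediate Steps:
V = -16 (V = -4*4 = -16)
d(y) = -4 + y*(-16 + y) (d(y) = -4 + (y - 16)*(y + (y - y)) = -4 + (-16 + y)*(y + 0) = -4 + (-16 + y)*y = -4 + y*(-16 + y))
d(1/68) - 4311 = (-4 + (1/68)**2 - 16/68) - 4311 = (-4 + (1/68)**2 - 16*1/68) - 4311 = (-4 + 1/4624 - 4/17) - 4311 = -19583/4624 - 4311 = -19953647/4624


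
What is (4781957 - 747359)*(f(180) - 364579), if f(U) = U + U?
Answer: -1469477248962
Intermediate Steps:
f(U) = 2*U
(4781957 - 747359)*(f(180) - 364579) = (4781957 - 747359)*(2*180 - 364579) = 4034598*(360 - 364579) = 4034598*(-364219) = -1469477248962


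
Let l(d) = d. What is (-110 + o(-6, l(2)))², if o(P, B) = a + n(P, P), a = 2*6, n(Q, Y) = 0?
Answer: 9604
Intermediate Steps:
a = 12
o(P, B) = 12 (o(P, B) = 12 + 0 = 12)
(-110 + o(-6, l(2)))² = (-110 + 12)² = (-98)² = 9604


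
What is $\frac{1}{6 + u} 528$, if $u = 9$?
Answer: $\frac{176}{5} \approx 35.2$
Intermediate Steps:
$\frac{1}{6 + u} 528 = \frac{1}{6 + 9} \cdot 528 = \frac{1}{15} \cdot 528 = \frac{176}{5}$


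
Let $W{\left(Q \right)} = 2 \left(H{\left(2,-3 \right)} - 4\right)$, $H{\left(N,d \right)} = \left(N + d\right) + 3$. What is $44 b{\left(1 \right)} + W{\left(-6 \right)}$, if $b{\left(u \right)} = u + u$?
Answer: $84$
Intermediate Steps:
$H{\left(N,d \right)} = 3 + N + d$
$b{\left(u \right)} = 2 u$
$W{\left(Q \right)} = -4$ ($W{\left(Q \right)} = 2 \left(\left(3 + 2 - 3\right) - 4\right) = 2 \left(2 - 4\right) = 2 \left(-2\right) = -4$)
$44 b{\left(1 \right)} + W{\left(-6 \right)} = 44 \cdot 2 \cdot 1 - 4 = 44 \cdot 2 - 4 = 88 - 4 = 84$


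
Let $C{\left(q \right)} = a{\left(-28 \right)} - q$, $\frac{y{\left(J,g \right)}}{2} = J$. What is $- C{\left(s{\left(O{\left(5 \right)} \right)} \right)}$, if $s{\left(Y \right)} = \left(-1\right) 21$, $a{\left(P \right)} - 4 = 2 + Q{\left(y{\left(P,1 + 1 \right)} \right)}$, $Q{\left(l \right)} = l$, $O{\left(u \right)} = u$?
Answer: $29$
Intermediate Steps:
$y{\left(J,g \right)} = 2 J$
$a{\left(P \right)} = 6 + 2 P$ ($a{\left(P \right)} = 4 + \left(2 + 2 P\right) = 6 + 2 P$)
$s{\left(Y \right)} = -21$
$C{\left(q \right)} = -50 - q$ ($C{\left(q \right)} = \left(6 + 2 \left(-28\right)\right) - q = \left(6 - 56\right) - q = -50 - q$)
$- C{\left(s{\left(O{\left(5 \right)} \right)} \right)} = - (-50 - -21) = - (-50 + 21) = \left(-1\right) \left(-29\right) = 29$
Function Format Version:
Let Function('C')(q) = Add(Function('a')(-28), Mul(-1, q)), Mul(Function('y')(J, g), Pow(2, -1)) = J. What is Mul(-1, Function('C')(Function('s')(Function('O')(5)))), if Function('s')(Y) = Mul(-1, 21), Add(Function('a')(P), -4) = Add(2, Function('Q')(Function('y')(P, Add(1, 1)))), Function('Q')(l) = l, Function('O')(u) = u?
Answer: 29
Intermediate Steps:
Function('y')(J, g) = Mul(2, J)
Function('a')(P) = Add(6, Mul(2, P)) (Function('a')(P) = Add(4, Add(2, Mul(2, P))) = Add(6, Mul(2, P)))
Function('s')(Y) = -21
Function('C')(q) = Add(-50, Mul(-1, q)) (Function('C')(q) = Add(Add(6, Mul(2, -28)), Mul(-1, q)) = Add(Add(6, -56), Mul(-1, q)) = Add(-50, Mul(-1, q)))
Mul(-1, Function('C')(Function('s')(Function('O')(5)))) = Mul(-1, Add(-50, Mul(-1, -21))) = Mul(-1, Add(-50, 21)) = Mul(-1, -29) = 29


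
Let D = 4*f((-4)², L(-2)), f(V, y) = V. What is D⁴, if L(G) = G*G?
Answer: 16777216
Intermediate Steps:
L(G) = G²
D = 64 (D = 4*(-4)² = 4*16 = 64)
D⁴ = 64⁴ = 16777216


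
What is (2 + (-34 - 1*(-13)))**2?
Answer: 361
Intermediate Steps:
(2 + (-34 - 1*(-13)))**2 = (2 + (-34 + 13))**2 = (2 - 21)**2 = (-19)**2 = 361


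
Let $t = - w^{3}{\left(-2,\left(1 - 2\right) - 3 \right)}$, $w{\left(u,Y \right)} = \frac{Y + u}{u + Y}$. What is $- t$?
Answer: $1$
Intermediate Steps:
$w{\left(u,Y \right)} = 1$ ($w{\left(u,Y \right)} = \frac{Y + u}{Y + u} = 1$)
$t = -1$ ($t = - 1^{3} = \left(-1\right) 1 = -1$)
$- t = \left(-1\right) \left(-1\right) = 1$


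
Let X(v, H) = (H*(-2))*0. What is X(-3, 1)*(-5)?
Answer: 0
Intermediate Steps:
X(v, H) = 0 (X(v, H) = -2*H*0 = 0)
X(-3, 1)*(-5) = 0*(-5) = 0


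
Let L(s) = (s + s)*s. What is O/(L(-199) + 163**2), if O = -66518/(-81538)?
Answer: 33259/4312177899 ≈ 7.7128e-6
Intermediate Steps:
L(s) = 2*s**2 (L(s) = (2*s)*s = 2*s**2)
O = 33259/40769 (O = -66518*(-1/81538) = 33259/40769 ≈ 0.81579)
O/(L(-199) + 163**2) = 33259/(40769*(2*(-199)**2 + 163**2)) = 33259/(40769*(2*39601 + 26569)) = 33259/(40769*(79202 + 26569)) = (33259/40769)/105771 = (33259/40769)*(1/105771) = 33259/4312177899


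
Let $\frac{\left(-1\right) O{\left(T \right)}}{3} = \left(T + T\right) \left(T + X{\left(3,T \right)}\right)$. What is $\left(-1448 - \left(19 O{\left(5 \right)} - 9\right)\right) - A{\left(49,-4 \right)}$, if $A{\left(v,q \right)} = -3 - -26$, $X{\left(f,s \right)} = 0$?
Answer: $1388$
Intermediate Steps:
$O{\left(T \right)} = - 6 T^{2}$ ($O{\left(T \right)} = - 3 \left(T + T\right) \left(T + 0\right) = - 3 \cdot 2 T T = - 3 \cdot 2 T^{2} = - 6 T^{2}$)
$A{\left(v,q \right)} = 23$ ($A{\left(v,q \right)} = -3 + 26 = 23$)
$\left(-1448 - \left(19 O{\left(5 \right)} - 9\right)\right) - A{\left(49,-4 \right)} = \left(-1448 - \left(19 \left(- 6 \cdot 5^{2}\right) - 9\right)\right) - 23 = \left(-1448 - \left(19 \left(\left(-6\right) 25\right) - 9\right)\right) - 23 = \left(-1448 - \left(19 \left(-150\right) - 9\right)\right) - 23 = \left(-1448 - \left(-2850 - 9\right)\right) - 23 = \left(-1448 - -2859\right) - 23 = \left(-1448 + 2859\right) - 23 = 1411 - 23 = 1388$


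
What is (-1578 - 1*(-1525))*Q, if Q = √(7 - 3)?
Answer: -106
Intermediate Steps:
Q = 2 (Q = √4 = 2)
(-1578 - 1*(-1525))*Q = (-1578 - 1*(-1525))*2 = (-1578 + 1525)*2 = -53*2 = -106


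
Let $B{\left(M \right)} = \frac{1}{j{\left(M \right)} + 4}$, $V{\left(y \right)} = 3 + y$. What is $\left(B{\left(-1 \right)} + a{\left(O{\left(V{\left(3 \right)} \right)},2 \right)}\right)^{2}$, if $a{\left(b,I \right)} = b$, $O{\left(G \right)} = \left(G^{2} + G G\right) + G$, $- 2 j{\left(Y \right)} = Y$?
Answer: $\frac{495616}{81} \approx 6118.7$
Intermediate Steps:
$j{\left(Y \right)} = - \frac{Y}{2}$
$O{\left(G \right)} = G + 2 G^{2}$ ($O{\left(G \right)} = \left(G^{2} + G^{2}\right) + G = 2 G^{2} + G = G + 2 G^{2}$)
$B{\left(M \right)} = \frac{1}{4 - \frac{M}{2}}$ ($B{\left(M \right)} = \frac{1}{- \frac{M}{2} + 4} = \frac{1}{4 - \frac{M}{2}}$)
$\left(B{\left(-1 \right)} + a{\left(O{\left(V{\left(3 \right)} \right)},2 \right)}\right)^{2} = \left(- \frac{2}{-8 - 1} + \left(3 + 3\right) \left(1 + 2 \left(3 + 3\right)\right)\right)^{2} = \left(- \frac{2}{-9} + 6 \left(1 + 2 \cdot 6\right)\right)^{2} = \left(\left(-2\right) \left(- \frac{1}{9}\right) + 6 \left(1 + 12\right)\right)^{2} = \left(\frac{2}{9} + 6 \cdot 13\right)^{2} = \left(\frac{2}{9} + 78\right)^{2} = \left(\frac{704}{9}\right)^{2} = \frac{495616}{81}$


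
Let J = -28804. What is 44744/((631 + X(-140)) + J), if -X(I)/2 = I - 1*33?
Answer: -44744/27827 ≈ -1.6079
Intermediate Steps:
X(I) = 66 - 2*I (X(I) = -2*(I - 1*33) = -2*(I - 33) = -2*(-33 + I) = 66 - 2*I)
44744/((631 + X(-140)) + J) = 44744/((631 + (66 - 2*(-140))) - 28804) = 44744/((631 + (66 + 280)) - 28804) = 44744/((631 + 346) - 28804) = 44744/(977 - 28804) = 44744/(-27827) = 44744*(-1/27827) = -44744/27827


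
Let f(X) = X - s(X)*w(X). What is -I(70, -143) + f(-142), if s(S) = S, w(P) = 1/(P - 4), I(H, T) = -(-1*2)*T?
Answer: 10441/73 ≈ 143.03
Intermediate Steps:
I(H, T) = 2*T (I(H, T) = -(-2)*T = 2*T)
w(P) = 1/(-4 + P)
f(X) = X - X/(-4 + X)
-I(70, -143) + f(-142) = -2*(-143) - 142*(-5 - 142)/(-4 - 142) = -1*(-286) - 142*(-147)/(-146) = 286 - 142*(-1/146)*(-147) = 286 - 10437/73 = 10441/73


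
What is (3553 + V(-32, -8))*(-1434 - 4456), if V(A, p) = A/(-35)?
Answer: -146527886/7 ≈ -2.0933e+7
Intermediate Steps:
V(A, p) = -A/35 (V(A, p) = A*(-1/35) = -A/35)
(3553 + V(-32, -8))*(-1434 - 4456) = (3553 - 1/35*(-32))*(-1434 - 4456) = (3553 + 32/35)*(-5890) = (124387/35)*(-5890) = -146527886/7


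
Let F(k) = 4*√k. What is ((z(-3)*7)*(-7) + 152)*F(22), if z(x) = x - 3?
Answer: 1784*√22 ≈ 8367.7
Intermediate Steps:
z(x) = -3 + x
((z(-3)*7)*(-7) + 152)*F(22) = (((-3 - 3)*7)*(-7) + 152)*(4*√22) = (-6*7*(-7) + 152)*(4*√22) = (-42*(-7) + 152)*(4*√22) = (294 + 152)*(4*√22) = 446*(4*√22) = 1784*√22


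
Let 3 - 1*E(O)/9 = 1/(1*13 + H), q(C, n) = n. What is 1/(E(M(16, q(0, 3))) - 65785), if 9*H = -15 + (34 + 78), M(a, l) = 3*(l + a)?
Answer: -214/14072293 ≈ -1.5207e-5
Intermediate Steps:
M(a, l) = 3*a + 3*l (M(a, l) = 3*(a + l) = 3*a + 3*l)
H = 97/9 (H = (-15 + (34 + 78))/9 = (-15 + 112)/9 = (1/9)*97 = 97/9 ≈ 10.778)
E(O) = 5697/214 (E(O) = 27 - 9/(1*13 + 97/9) = 27 - 9/(13 + 97/9) = 27 - 9/214/9 = 27 - 9*9/214 = 27 - 81/214 = 5697/214)
1/(E(M(16, q(0, 3))) - 65785) = 1/(5697/214 - 65785) = 1/(-14072293/214) = -214/14072293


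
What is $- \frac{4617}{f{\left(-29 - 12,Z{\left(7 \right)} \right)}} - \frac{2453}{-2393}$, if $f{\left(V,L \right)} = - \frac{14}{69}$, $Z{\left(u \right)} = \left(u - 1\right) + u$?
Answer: $\frac{762379531}{33502} \approx 22756.0$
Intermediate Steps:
$Z{\left(u \right)} = -1 + 2 u$ ($Z{\left(u \right)} = \left(-1 + u\right) + u = -1 + 2 u$)
$f{\left(V,L \right)} = - \frac{14}{69}$ ($f{\left(V,L \right)} = \left(-14\right) \frac{1}{69} = - \frac{14}{69}$)
$- \frac{4617}{f{\left(-29 - 12,Z{\left(7 \right)} \right)}} - \frac{2453}{-2393} = - \frac{4617}{- \frac{14}{69}} - \frac{2453}{-2393} = \left(-4617\right) \left(- \frac{69}{14}\right) - - \frac{2453}{2393} = \frac{318573}{14} + \frac{2453}{2393} = \frac{762379531}{33502}$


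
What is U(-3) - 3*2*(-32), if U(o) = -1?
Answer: 191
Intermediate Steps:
U(-3) - 3*2*(-32) = -1 - 3*2*(-32) = -1 - 6*(-32) = -1 + 192 = 191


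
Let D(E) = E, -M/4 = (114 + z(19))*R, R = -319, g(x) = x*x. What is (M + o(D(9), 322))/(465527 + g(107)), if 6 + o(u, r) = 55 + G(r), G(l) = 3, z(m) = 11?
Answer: 3324/9937 ≈ 0.33451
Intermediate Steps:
g(x) = x²
M = 159500 (M = -4*(114 + 11)*(-319) = -500*(-319) = -4*(-39875) = 159500)
o(u, r) = 52 (o(u, r) = -6 + (55 + 3) = -6 + 58 = 52)
(M + o(D(9), 322))/(465527 + g(107)) = (159500 + 52)/(465527 + 107²) = 159552/(465527 + 11449) = 159552/476976 = 159552*(1/476976) = 3324/9937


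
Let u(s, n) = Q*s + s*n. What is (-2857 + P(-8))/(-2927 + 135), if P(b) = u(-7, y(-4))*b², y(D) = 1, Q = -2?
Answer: 2409/2792 ≈ 0.86282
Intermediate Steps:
u(s, n) = -2*s + n*s (u(s, n) = -2*s + s*n = -2*s + n*s)
P(b) = 7*b² (P(b) = (-7*(-2 + 1))*b² = (-7*(-1))*b² = 7*b²)
(-2857 + P(-8))/(-2927 + 135) = (-2857 + 7*(-8)²)/(-2927 + 135) = (-2857 + 7*64)/(-2792) = (-2857 + 448)*(-1/2792) = -2409*(-1/2792) = 2409/2792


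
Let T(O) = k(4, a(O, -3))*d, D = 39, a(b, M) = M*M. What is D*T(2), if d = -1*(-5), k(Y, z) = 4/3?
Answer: 260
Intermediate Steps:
a(b, M) = M²
k(Y, z) = 4/3 (k(Y, z) = 4*(⅓) = 4/3)
d = 5
T(O) = 20/3 (T(O) = (4/3)*5 = 20/3)
D*T(2) = 39*(20/3) = 260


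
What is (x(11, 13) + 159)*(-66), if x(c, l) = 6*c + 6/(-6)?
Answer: -14784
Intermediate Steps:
x(c, l) = -1 + 6*c (x(c, l) = 6*c + 6*(-1/6) = 6*c - 1 = -1 + 6*c)
(x(11, 13) + 159)*(-66) = ((-1 + 6*11) + 159)*(-66) = ((-1 + 66) + 159)*(-66) = (65 + 159)*(-66) = 224*(-66) = -14784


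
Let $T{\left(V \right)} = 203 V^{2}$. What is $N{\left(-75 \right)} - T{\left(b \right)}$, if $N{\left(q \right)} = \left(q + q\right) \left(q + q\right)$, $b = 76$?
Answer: $-1150028$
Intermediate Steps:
$N{\left(q \right)} = 4 q^{2}$ ($N{\left(q \right)} = 2 q 2 q = 4 q^{2}$)
$N{\left(-75 \right)} - T{\left(b \right)} = 4 \left(-75\right)^{2} - 203 \cdot 76^{2} = 4 \cdot 5625 - 203 \cdot 5776 = 22500 - 1172528 = -1150028$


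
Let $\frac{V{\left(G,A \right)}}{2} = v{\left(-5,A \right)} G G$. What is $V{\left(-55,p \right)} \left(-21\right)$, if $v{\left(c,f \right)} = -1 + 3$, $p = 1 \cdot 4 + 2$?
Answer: $-254100$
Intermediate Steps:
$p = 6$ ($p = 4 + 2 = 6$)
$v{\left(c,f \right)} = 2$
$V{\left(G,A \right)} = 4 G^{2}$ ($V{\left(G,A \right)} = 2 \cdot 2 G G = 2 \cdot 2 G^{2} = 4 G^{2}$)
$V{\left(-55,p \right)} \left(-21\right) = 4 \left(-55\right)^{2} \left(-21\right) = 4 \cdot 3025 \left(-21\right) = 12100 \left(-21\right) = -254100$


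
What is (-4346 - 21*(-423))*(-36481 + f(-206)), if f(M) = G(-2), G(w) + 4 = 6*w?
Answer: -165586889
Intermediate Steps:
G(w) = -4 + 6*w
f(M) = -16 (f(M) = -4 + 6*(-2) = -4 - 12 = -16)
(-4346 - 21*(-423))*(-36481 + f(-206)) = (-4346 - 21*(-423))*(-36481 - 16) = (-4346 + 8883)*(-36497) = 4537*(-36497) = -165586889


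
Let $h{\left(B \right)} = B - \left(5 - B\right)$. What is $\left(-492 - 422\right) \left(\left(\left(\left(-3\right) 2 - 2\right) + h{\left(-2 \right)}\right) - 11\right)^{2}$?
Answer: $-716576$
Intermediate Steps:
$h{\left(B \right)} = -5 + 2 B$ ($h{\left(B \right)} = B + \left(-5 + B\right) = -5 + 2 B$)
$\left(-492 - 422\right) \left(\left(\left(\left(-3\right) 2 - 2\right) + h{\left(-2 \right)}\right) - 11\right)^{2} = \left(-492 - 422\right) \left(\left(\left(\left(-3\right) 2 - 2\right) + \left(-5 + 2 \left(-2\right)\right)\right) - 11\right)^{2} = - 914 \left(\left(\left(-6 - 2\right) - 9\right) - 11\right)^{2} = - 914 \left(\left(-8 - 9\right) - 11\right)^{2} = - 914 \left(-17 - 11\right)^{2} = - 914 \left(-28\right)^{2} = \left(-914\right) 784 = -716576$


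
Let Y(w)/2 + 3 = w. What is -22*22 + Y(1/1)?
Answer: -488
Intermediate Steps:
Y(w) = -6 + 2*w
-22*22 + Y(1/1) = -22*22 + (-6 + 2/1) = -484 + (-6 + 2*1) = -484 + (-6 + 2) = -484 - 4 = -488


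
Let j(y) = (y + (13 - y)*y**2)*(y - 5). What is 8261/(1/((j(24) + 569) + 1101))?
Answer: -976929338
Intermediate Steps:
j(y) = (-5 + y)*(y + y**2*(13 - y)) (j(y) = (y + y**2*(13 - y))*(-5 + y) = (-5 + y)*(y + y**2*(13 - y)))
8261/(1/((j(24) + 569) + 1101)) = 8261/(1/((24*(-5 - 1*24**3 - 64*24 + 18*24**2) + 569) + 1101)) = 8261/(1/((24*(-5 - 1*13824 - 1536 + 18*576) + 569) + 1101)) = 8261/(1/((24*(-5 - 13824 - 1536 + 10368) + 569) + 1101)) = 8261/(1/((24*(-4997) + 569) + 1101)) = 8261/(1/((-119928 + 569) + 1101)) = 8261/(1/(-119359 + 1101)) = 8261/(1/(-118258)) = 8261/(-1/118258) = 8261*(-118258) = -976929338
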